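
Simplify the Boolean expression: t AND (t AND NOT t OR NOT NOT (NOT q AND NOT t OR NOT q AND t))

t AND NOT q

t AND (t AND NOT t OR NOT NOT (NOT q AND NOT t OR NOT q AND t))
= t AND NOT NOT (NOT q AND NOT t OR NOT q AND t)   (complement / identity)
= t AND (NOT q AND NOT t OR NOT q AND t)   (double negation)
= t AND NOT q   (distribution)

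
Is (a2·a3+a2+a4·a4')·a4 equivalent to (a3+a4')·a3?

No

E1: (a2·a3+a2+a4·a4')·a4
    = (a2·a3+a2)·a4   (complement / identity)
    = a2·a4   (absorption)
E2: (a3+a4')·a3
    = a3   (absorption)
These differ: at a2=1, a3=1, a4=0, E1 = 0 but E2 = 1.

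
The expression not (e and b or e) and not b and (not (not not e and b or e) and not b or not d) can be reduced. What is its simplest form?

not (e and b or e) and not b and (not (not not e and b or e) and not b or not d)
= not (e and b or e) and not b and (not (e and b or e) and not b or not d)   [double negation]
= not (e and b or e) and not b   [absorption]
= not e and not b   [absorption]

not e and not b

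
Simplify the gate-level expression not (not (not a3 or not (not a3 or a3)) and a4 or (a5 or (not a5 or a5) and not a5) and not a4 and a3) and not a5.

not a3 and not a5

not (not (not a3 or not (not a3 or a3)) and a4 or (a5 or (not a5 or a5) and not a5) and not a4 and a3) and not a5
= not (not (not a3 or not (not a3 or a3)) and a4 or (a5 or not a5) and not a4 and a3) and not a5   (complement / identity)
= not (a3 and (not a3 or a3) and a4 or (a5 or not a5) and not a4 and a3) and not a5   (De Morgan)
= not (a3 and a4 or (a5 or not a5) and not a4 and a3) and not a5   (complement / identity)
= not (a3 and a4 or not a4 and a3) and not a5   (complement / identity)
= not a3 and not a5   (distribution)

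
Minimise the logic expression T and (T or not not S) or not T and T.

T and (T or not not S) or not T and T
= T and (T or S) or not T and T   [double negation]
= T and (T or S)   [complement / identity]
= T   [absorption]

T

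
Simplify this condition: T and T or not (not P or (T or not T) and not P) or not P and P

T or P

T and T or not (not P or (T or not T) and not P) or not P and P
= T and T or not (not P or (T or not T) and not P)   (complement / identity)
= T or not (not P or (T or not T) and not P)   (idempotence)
= T or not (not P or not P)   (complement / identity)
= T or P and P   (De Morgan)
= T or P   (idempotence)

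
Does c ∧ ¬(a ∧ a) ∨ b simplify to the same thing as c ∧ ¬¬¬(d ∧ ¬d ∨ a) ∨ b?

E1: c ∧ ¬(a ∧ a) ∨ b
    = c ∧ ¬a ∨ b
E2: c ∧ ¬¬¬(d ∧ ¬d ∨ a) ∨ b
    = c ∧ ¬(d ∧ ¬d ∨ a) ∨ b
    = c ∧ ¬a ∨ b
Both reduce to c ∧ ¬a ∨ b, so they are equivalent.

Yes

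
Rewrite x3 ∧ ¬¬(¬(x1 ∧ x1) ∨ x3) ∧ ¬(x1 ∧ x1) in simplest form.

x3 ∧ ¬¬(¬(x1 ∧ x1) ∨ x3) ∧ ¬(x1 ∧ x1)
= x3 ∧ (¬(x1 ∧ x1) ∨ x3) ∧ ¬(x1 ∧ x1)   — double negation
= x3 ∧ ¬(x1 ∧ x1)   — absorption
= x3 ∧ ¬x1   — idempotence

x3 ∧ ¬x1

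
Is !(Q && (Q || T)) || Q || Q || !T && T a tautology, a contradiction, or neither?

!(Q && (Q || T)) || Q || Q || !T && T
= !(Q && (Q || T)) || Q || Q
= !Q || Q || Q
= !Q || Q
= true

tautology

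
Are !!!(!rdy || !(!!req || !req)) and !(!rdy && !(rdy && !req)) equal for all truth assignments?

E1: !!!(!rdy || !(!!req || !req))
    = !!!(!rdy || !req && req)   (De Morgan)
    = !!!!rdy   (complement / identity)
    = !!rdy   (double negation)
    = rdy   (double negation)
E2: !(!rdy && !(rdy && !req))
    = rdy || rdy && !req   (De Morgan)
    = rdy   (absorption)
Both reduce to rdy, so they are equivalent.

Yes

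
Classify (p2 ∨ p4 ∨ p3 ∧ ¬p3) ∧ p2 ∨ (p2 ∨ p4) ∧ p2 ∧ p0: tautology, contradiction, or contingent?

contingent

(p2 ∨ p4 ∨ p3 ∧ ¬p3) ∧ p2 ∨ (p2 ∨ p4) ∧ p2 ∧ p0
= (p2 ∨ p4) ∧ p2 ∨ (p2 ∨ p4) ∧ p2 ∧ p0   (complement / identity)
= (p2 ∨ p4) ∧ p2   (absorption)
= p2   (absorption)
This depends on p2, so it is not a constant.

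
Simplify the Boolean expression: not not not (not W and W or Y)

not not not (not W and W or Y)
= not (not W and W or Y)
= not Y

not Y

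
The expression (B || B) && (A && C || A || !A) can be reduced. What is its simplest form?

B

(B || B) && (A && C || A || !A)
= B && (A && C || A || !A)   (idempotence)
= B && (A || !A)   (absorption)
= B   (complement / identity)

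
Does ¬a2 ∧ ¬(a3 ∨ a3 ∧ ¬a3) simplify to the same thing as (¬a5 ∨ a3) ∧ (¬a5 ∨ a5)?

E1: ¬a2 ∧ ¬(a3 ∨ a3 ∧ ¬a3)
    = ¬a2 ∧ ¬a3   — complement / identity
E2: (¬a5 ∨ a3) ∧ (¬a5 ∨ a5)
    = ¬a5 ∨ a3   — complement / identity
These differ: at a2=1, a3=1, a5=0, E1 = 0 but E2 = 1.

No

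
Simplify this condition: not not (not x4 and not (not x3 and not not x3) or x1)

not x4 or x1

not not (not x4 and not (not x3 and not not x3) or x1)
= not not (not x4 and (x3 or not x3) or x1)   — De Morgan
= not not (not x4 or x1)   — complement / identity
= not x4 or x1   — double negation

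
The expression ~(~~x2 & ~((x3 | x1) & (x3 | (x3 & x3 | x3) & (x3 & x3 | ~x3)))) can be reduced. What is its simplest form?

~x2 | x3

~(~~x2 & ~((x3 | x1) & (x3 | (x3 & x3 | x3) & (x3 & x3 | ~x3))))
= ~(~~x2 & ~((x3 | x1) & (x3 | x3 & x3 | x3 & ~x3)))
= ~(~~x2 & ~((x3 | x1) & (x3 | x3)))
= ~x2 | (x3 | x1) & (x3 | x3)
= ~x2 | (x3 | x1) & x3
= ~x2 | x3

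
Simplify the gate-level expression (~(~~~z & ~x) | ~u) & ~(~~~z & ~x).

z | x

(~(~~~z & ~x) | ~u) & ~(~~~z & ~x)
= ~(~~~z & ~x)
= ~~z | x
= z | x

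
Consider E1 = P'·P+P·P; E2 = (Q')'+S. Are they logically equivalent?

E1: P'·P+P·P
    = P   [distribution]
E2: (Q')'+S
    = Q+S   [double negation]
These differ: at P=0, Q=1, S=0, E1 = 0 but E2 = 1.

No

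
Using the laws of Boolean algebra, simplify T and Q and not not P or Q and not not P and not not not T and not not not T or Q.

Q

T and Q and not not P or Q and not not P and not not not T and not not not T or Q
= T and Q and not not P or Q and not not P and not not not T or Q
= T and Q and not not P or Q and not not P and not T or Q
= Q and not not P or Q
= Q and P or Q
= Q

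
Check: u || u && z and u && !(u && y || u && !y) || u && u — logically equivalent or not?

Yes

E1: u || u && z
    = u   [absorption]
E2: u && !(u && y || u && !y) || u && u
    = u && !u || u && u   [distribution]
    = u   [distribution]
Both reduce to u, so they are equivalent.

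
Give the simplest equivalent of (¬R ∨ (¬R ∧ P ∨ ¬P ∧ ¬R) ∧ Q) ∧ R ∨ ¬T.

¬T

(¬R ∨ (¬R ∧ P ∨ ¬P ∧ ¬R) ∧ Q) ∧ R ∨ ¬T
= (¬R ∨ ¬R ∧ Q) ∧ R ∨ ¬T   (distribution)
= ¬R ∧ R ∨ ¬T   (absorption)
= ¬T   (complement / identity)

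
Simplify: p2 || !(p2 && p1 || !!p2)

true

p2 || !(p2 && p1 || !!p2)
= p2 || !(p2 && p1 || p2)   (double negation)
= p2 || !p2   (absorption)
= true   (complement)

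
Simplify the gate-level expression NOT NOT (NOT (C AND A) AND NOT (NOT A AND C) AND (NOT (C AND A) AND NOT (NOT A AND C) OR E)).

NOT C

NOT NOT (NOT (C AND A) AND NOT (NOT A AND C) AND (NOT (C AND A) AND NOT (NOT A AND C) OR E))
= NOT NOT (NOT (C AND A) AND NOT (NOT A AND C))   (absorption)
= NOT (C AND A OR NOT A AND C)   (De Morgan)
= NOT C   (distribution)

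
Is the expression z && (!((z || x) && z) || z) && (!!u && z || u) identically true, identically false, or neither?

z && (!((z || x) && z) || z) && (!!u && z || u)
= z && (!z || z) && (!!u && z || u)   (absorption)
= z && (!!u && z || u)   (complement / identity)
= z && (u && z || u)   (double negation)
= z && u   (absorption)
This depends on u, z, so it is not a constant.

neither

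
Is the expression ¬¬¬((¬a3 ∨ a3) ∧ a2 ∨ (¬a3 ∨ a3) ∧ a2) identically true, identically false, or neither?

¬¬¬((¬a3 ∨ a3) ∧ a2 ∨ (¬a3 ∨ a3) ∧ a2)
= ¬((¬a3 ∨ a3) ∧ a2 ∨ (¬a3 ∨ a3) ∧ a2)   [double negation]
= ¬((¬a3 ∨ a3) ∧ a2)   [idempotence]
= ¬a2   [complement / identity]
This depends on a2, so it is not a constant.

neither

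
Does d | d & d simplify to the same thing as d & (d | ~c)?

Yes

E1: d | d & d
    = d | d   [idempotence]
    = d   [idempotence]
E2: d & (d | ~c)
    = d   [absorption]
Both reduce to d, so they are equivalent.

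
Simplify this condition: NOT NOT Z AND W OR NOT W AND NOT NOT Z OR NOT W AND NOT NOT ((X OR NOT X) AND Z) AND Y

Z

NOT NOT Z AND W OR NOT W AND NOT NOT Z OR NOT W AND NOT NOT ((X OR NOT X) AND Z) AND Y
= NOT NOT Z AND W OR NOT W AND NOT NOT Z OR NOT W AND NOT NOT Z AND Y   — complement / identity
= NOT NOT Z AND W OR NOT W AND NOT NOT Z   — absorption
= NOT NOT Z   — distribution
= Z   — double negation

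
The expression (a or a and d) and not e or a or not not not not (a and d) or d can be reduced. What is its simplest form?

(a or a and d) and not e or a or not not not not (a and d) or d
= (a or a and d) and not e or a or not not (a and d) or d   [double negation]
= (a or a and d) and not e or a or a and d or d   [double negation]
= a or a and d or d   [absorption]
= a or d   [absorption]

a or d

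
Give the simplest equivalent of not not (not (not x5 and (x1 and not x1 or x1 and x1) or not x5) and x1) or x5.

x5

not not (not (not x5 and (x1 and not x1 or x1 and x1) or not x5) and x1) or x5
= not (not x5 and (x1 and not x1 or x1 and x1) or not x5) and x1 or x5   (double negation)
= not (not x5 and x1 or not x5) and x1 or x5   (distribution)
= not not x5 and x1 or x5   (absorption)
= x5 and x1 or x5   (double negation)
= x5   (absorption)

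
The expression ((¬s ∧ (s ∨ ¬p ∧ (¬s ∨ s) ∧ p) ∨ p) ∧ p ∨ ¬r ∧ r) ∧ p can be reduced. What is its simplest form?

p

((¬s ∧ (s ∨ ¬p ∧ (¬s ∨ s) ∧ p) ∨ p) ∧ p ∨ ¬r ∧ r) ∧ p
= ((¬s ∧ (s ∨ ¬p ∧ p) ∨ p) ∧ p ∨ ¬r ∧ r) ∧ p   — complement / identity
= (¬s ∧ (s ∨ ¬p ∧ p) ∨ p) ∧ p ∧ p   — complement / identity
= (¬s ∧ s ∨ p) ∧ p ∧ p   — complement / identity
= p ∧ p ∧ p   — complement / identity
= p ∧ p   — idempotence
= p   — idempotence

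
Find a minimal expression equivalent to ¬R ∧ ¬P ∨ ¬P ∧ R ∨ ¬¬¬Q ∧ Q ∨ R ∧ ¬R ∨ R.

¬P ∨ R

¬R ∧ ¬P ∨ ¬P ∧ R ∨ ¬¬¬Q ∧ Q ∨ R ∧ ¬R ∨ R
= ¬P ∨ ¬¬¬Q ∧ Q ∨ R ∧ ¬R ∨ R
= ¬P ∨ ¬¬¬Q ∧ Q ∨ R
= ¬P ∨ ¬Q ∧ Q ∨ R
= ¬P ∨ R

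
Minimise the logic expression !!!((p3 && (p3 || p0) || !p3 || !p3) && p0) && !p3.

!p0 && !p3

!!!((p3 && (p3 || p0) || !p3 || !p3) && p0) && !p3
= !!!((p3 || !p3 || !p3) && p0) && !p3   — absorption
= !!!((p3 || !p3) && p0) && !p3   — idempotence
= !!!p0 && !p3   — complement / identity
= !p0 && !p3   — double negation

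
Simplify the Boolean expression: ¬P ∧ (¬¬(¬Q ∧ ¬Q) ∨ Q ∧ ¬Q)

¬P ∧ (¬¬(¬Q ∧ ¬Q) ∨ Q ∧ ¬Q)
= ¬P ∧ (¬(Q ∨ Q) ∨ Q ∧ ¬Q)   — De Morgan
= ¬P ∧ (¬Q ∨ Q ∧ ¬Q)   — idempotence
= ¬P ∧ ¬Q   — complement / identity

¬P ∧ ¬Q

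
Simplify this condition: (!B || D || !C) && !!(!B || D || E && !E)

!B || D

(!B || D || !C) && !!(!B || D || E && !E)
= (!B || D || !C) && (!B || D || E && !E)   (double negation)
= (!B || D || !C) && (!B || D)   (complement / identity)
= !B || D   (absorption)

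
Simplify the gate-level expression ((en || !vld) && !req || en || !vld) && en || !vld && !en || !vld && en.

((en || !vld) && !req || en || !vld) && en || !vld && !en || !vld && en
= (en || !vld) && en || !vld && !en || !vld && en
= (en || !vld) && en || !vld
= en || !vld

en || !vld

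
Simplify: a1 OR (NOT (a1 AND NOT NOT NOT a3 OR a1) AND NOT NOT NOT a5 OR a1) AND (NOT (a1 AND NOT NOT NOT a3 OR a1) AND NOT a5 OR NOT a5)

a1 OR NOT a5

a1 OR (NOT (a1 AND NOT NOT NOT a3 OR a1) AND NOT NOT NOT a5 OR a1) AND (NOT (a1 AND NOT NOT NOT a3 OR a1) AND NOT a5 OR NOT a5)
= a1 OR (NOT (a1 AND NOT NOT NOT a3 OR a1) AND NOT a5 OR a1) AND (NOT (a1 AND NOT NOT NOT a3 OR a1) AND NOT a5 OR NOT a5)   — double negation
= a1 OR NOT (a1 AND NOT NOT NOT a3 OR a1) AND NOT a5 OR a1 AND NOT a5   — distribution
= a1 OR NOT (a1 AND NOT a3 OR a1) AND NOT a5 OR a1 AND NOT a5   — double negation
= a1 OR NOT a1 AND NOT a5 OR a1 AND NOT a5   — absorption
= a1 OR NOT a5   — distribution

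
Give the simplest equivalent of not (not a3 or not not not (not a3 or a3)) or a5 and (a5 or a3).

a3 or a5

not (not a3 or not not not (not a3 or a3)) or a5 and (a5 or a3)
= not (not a3 or not (not a3 or a3)) or a5 and (a5 or a3)
= a3 and (not a3 or a3) or a5 and (a5 or a3)
= a3 or a5 and (a5 or a3)
= a3 or a5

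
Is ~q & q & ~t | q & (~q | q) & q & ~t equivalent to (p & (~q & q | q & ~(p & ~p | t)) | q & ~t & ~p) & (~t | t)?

Yes

E1: ~q & q & ~t | q & (~q | q) & q & ~t
    = ~q & q & ~t | q & q & ~t   — complement / identity
    = q & ~t   — distribution
E2: (p & (~q & q | q & ~(p & ~p | t)) | q & ~t & ~p) & (~t | t)
    = (p & q & ~(p & ~p | t) | q & ~t & ~p) & (~t | t)   — complement / identity
    = (p & q & ~t | q & ~t & ~p) & (~t | t)   — complement / identity
    = p & q & ~t | q & ~t & ~p   — complement / identity
    = q & ~t   — distribution
Both reduce to q & ~t, so they are equivalent.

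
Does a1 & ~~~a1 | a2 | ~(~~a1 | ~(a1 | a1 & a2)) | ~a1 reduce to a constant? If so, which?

no

a1 & ~~~a1 | a2 | ~(~~a1 | ~(a1 | a1 & a2)) | ~a1
= a1 & ~a1 | a2 | ~(~~a1 | ~(a1 | a1 & a2)) | ~a1
= a2 | ~(~~a1 | ~(a1 | a1 & a2)) | ~a1
= a2 | ~(~~a1 | ~a1) | ~a1
= a2 | ~a1 & a1 | ~a1
= a2 | ~a1
This depends on a1, a2, so it is not a constant.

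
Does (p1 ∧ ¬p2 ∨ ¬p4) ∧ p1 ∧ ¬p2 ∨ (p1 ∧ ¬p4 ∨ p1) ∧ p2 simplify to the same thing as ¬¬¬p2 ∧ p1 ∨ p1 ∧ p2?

E1: (p1 ∧ ¬p2 ∨ ¬p4) ∧ p1 ∧ ¬p2 ∨ (p1 ∧ ¬p4 ∨ p1) ∧ p2
    = (p1 ∧ ¬p2 ∨ ¬p4) ∧ p1 ∧ ¬p2 ∨ p1 ∧ p2   (absorption)
    = p1 ∧ ¬p2 ∨ p1 ∧ p2   (absorption)
    = p1   (distribution)
E2: ¬¬¬p2 ∧ p1 ∨ p1 ∧ p2
    = ¬p2 ∧ p1 ∨ p1 ∧ p2   (double negation)
    = p1 ∧ (¬p2 ∨ p2)   (distribution)
    = p1   (complement / identity)
Both reduce to p1, so they are equivalent.

Yes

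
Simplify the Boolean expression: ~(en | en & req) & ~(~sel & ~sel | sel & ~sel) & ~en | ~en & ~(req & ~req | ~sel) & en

~en & sel

~(en | en & req) & ~(~sel & ~sel | sel & ~sel) & ~en | ~en & ~(req & ~req | ~sel) & en
= ~(en | en & req) & ~(~sel & ~sel | sel & ~sel) & ~en | ~en & ~~sel & en
= ~en & ~(~sel & ~sel | sel & ~sel) & ~en | ~en & ~~sel & en
= ~en & ~~sel & ~en | ~en & ~~sel & en
= ~en & ~~sel
= ~en & sel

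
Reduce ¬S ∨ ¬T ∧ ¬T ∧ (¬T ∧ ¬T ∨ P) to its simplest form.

¬S ∨ ¬T

¬S ∨ ¬T ∧ ¬T ∧ (¬T ∧ ¬T ∨ P)
= ¬S ∨ ¬T ∧ ¬T
= ¬S ∨ ¬T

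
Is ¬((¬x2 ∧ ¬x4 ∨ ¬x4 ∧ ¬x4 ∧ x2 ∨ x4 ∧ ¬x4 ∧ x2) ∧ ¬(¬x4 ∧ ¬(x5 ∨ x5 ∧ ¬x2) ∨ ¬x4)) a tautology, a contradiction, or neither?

tautology

¬((¬x2 ∧ ¬x4 ∨ ¬x4 ∧ ¬x4 ∧ x2 ∨ x4 ∧ ¬x4 ∧ x2) ∧ ¬(¬x4 ∧ ¬(x5 ∨ x5 ∧ ¬x2) ∨ ¬x4))
= ¬((¬x2 ∧ ¬x4 ∨ ¬x4 ∧ ¬x4 ∧ x2 ∨ x4 ∧ ¬x4 ∧ x2) ∧ ¬(¬x4 ∧ ¬x5 ∨ ¬x4))   (absorption)
= ¬((¬x2 ∧ ¬x4 ∨ ¬x4 ∧ ¬x4 ∧ x2 ∨ x4 ∧ ¬x4 ∧ x2) ∧ ¬¬x4)   (absorption)
= ¬((¬x2 ∧ ¬x4 ∨ ¬x4 ∧ x2) ∧ ¬¬x4)   (distribution)
= ¬(¬x4 ∧ ¬¬x4)   (distribution)
= x4 ∨ ¬x4   (De Morgan)
= True   (complement)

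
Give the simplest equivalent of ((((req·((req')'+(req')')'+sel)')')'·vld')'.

((((req·((req')'+(req')')'+sel)')')'·vld')'
= ((((req·req'·req'+sel)')')'·vld')'
= ((((req·req'+sel)')')'·vld')'
= ((req·req'+sel)'·vld')'
= (sel'·vld')'
= sel+vld

sel+vld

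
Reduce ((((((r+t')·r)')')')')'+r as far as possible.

1

((((((r+t')·r)')')')')'+r
= ((((r+t')·r)')')'+r   [double negation]
= ((r')')'+r   [absorption]
= r'+r   [double negation]
= 1   [complement]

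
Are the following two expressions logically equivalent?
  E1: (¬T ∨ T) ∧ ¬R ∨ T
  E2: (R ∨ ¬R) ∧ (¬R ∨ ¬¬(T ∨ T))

Yes

E1: (¬T ∨ T) ∧ ¬R ∨ T
    = ¬R ∨ T   [complement / identity]
E2: (R ∨ ¬R) ∧ (¬R ∨ ¬¬(T ∨ T))
    = ¬R ∨ ¬¬(T ∨ T)   [complement / identity]
    = ¬R ∨ ¬¬T   [idempotence]
    = ¬R ∨ T   [double negation]
Both reduce to ¬R ∨ T, so they are equivalent.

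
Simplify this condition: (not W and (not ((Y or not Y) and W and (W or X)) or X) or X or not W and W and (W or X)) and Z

(not W or X) and Z

(not W and (not ((Y or not Y) and W and (W or X)) or X) or X or not W and W and (W or X)) and Z
= (not W and (not ((Y or not Y) and W and (W or X)) or X) or X or not W and W) and Z
= (not W and (not (W and (W or X)) or X) or X or not W and W) and Z
= (not W and (not (W and (W or X)) or X) or X) and Z
= (not W and (not W or X) or X) and Z
= (not W or X) and Z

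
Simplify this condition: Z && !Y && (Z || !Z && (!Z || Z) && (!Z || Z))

Z && !Y

Z && !Y && (Z || !Z && (!Z || Z) && (!Z || Z))
= Z && !Y && (Z || !Z && (!Z || Z))   (idempotence)
= Z && !Y && (Z || !Z)   (complement / identity)
= Z && !Y   (complement / identity)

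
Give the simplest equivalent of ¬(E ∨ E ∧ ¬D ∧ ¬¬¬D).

¬(E ∨ E ∧ ¬D ∧ ¬¬¬D)
= ¬(E ∨ E ∧ ¬D ∧ ¬D)   [double negation]
= ¬(E ∨ E ∧ ¬D)   [idempotence]
= ¬E   [absorption]

¬E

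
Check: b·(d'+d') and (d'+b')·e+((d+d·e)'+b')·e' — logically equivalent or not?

E1: b·(d'+d')
    = b·d'
E2: (d'+b')·e+((d+d·e)'+b')·e'
    = (d'+b')·e+(d'+b')·e'
    = d'+b'
These differ: at b=0, d=0, e=0, E1 = 0 but E2 = 1.

No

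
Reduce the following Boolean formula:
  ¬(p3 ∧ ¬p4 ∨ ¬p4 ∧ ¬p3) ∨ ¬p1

p4 ∨ ¬p1

¬(p3 ∧ ¬p4 ∨ ¬p4 ∧ ¬p3) ∨ ¬p1
= ¬¬p4 ∨ ¬p1   [distribution]
= p4 ∨ ¬p1   [double negation]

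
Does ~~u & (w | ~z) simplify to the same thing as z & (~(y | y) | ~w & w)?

E1: ~~u & (w | ~z)
    = u & (w | ~z)   — double negation
E2: z & (~(y | y) | ~w & w)
    = z & (~y | ~w & w)   — idempotence
    = z & ~y   — complement / identity
These differ: at u=1, w=1, y=0, z=0, E1 = 1 but E2 = 0.

No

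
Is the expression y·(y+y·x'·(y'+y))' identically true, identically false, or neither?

y·(y+y·x'·(y'+y))'
= y·(y+y·x')'   (complement / identity)
= y·y'   (absorption)
= 0   (complement)

identically false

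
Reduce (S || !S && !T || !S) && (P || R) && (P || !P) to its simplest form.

(S || !S && !T || !S) && (P || R) && (P || !P)
= (S || !S && !T || !S) && (P || R)   — complement / identity
= (S || !S) && (P || R)   — absorption
= P || R   — complement / identity

P || R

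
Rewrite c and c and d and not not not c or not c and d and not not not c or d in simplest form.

c and c and d and not not not c or not c and d and not not not c or d
= c and d and not not not c or not c and d and not not not c or d
= d and not not not c or d
= d and not c or d
= d

d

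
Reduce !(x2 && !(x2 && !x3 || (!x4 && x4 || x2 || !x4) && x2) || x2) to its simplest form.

!(x2 && !(x2 && !x3 || (!x4 && x4 || x2 || !x4) && x2) || x2)
= !(x2 && !(x2 && !x3 || (x2 || !x4) && x2) || x2)   (complement / identity)
= !(x2 && !(x2 && !x3 || x2) || x2)   (absorption)
= !(x2 && !x2 || x2)   (absorption)
= !x2   (complement / identity)

!x2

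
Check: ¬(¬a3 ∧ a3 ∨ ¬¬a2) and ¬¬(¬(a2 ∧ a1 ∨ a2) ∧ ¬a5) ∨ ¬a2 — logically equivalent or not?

E1: ¬(¬a3 ∧ a3 ∨ ¬¬a2)
    = ¬¬¬a2   — complement / identity
    = ¬a2   — double negation
E2: ¬¬(¬(a2 ∧ a1 ∨ a2) ∧ ¬a5) ∨ ¬a2
    = ¬(a2 ∧ a1 ∨ a2) ∧ ¬a5 ∨ ¬a2   — double negation
    = ¬a2 ∧ ¬a5 ∨ ¬a2   — absorption
    = ¬a2   — absorption
Both reduce to ¬a2, so they are equivalent.

Yes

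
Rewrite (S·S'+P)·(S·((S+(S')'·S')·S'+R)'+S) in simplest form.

P·S

(S·S'+P)·(S·((S+(S')'·S')·S'+R)'+S)
= P·(S·((S+(S')'·S')·S'+R)'+S)   — complement / identity
= P·(S·((S+S·S')·S'+R)'+S)   — double negation
= P·(S·(S·S'+R)'+S)   — complement / identity
= P·(S·R'+S)   — complement / identity
= P·S   — absorption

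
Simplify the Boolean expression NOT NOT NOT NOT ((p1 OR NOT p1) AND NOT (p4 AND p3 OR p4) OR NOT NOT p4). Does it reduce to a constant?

TRUE

NOT NOT NOT NOT ((p1 OR NOT p1) AND NOT (p4 AND p3 OR p4) OR NOT NOT p4)
= NOT NOT NOT NOT ((p1 OR NOT p1) AND NOT p4 OR NOT NOT p4)   [absorption]
= NOT NOT ((p1 OR NOT p1) AND NOT p4 OR NOT NOT p4)   [double negation]
= NOT NOT ((p1 OR NOT p1) AND NOT p4 OR p4)   [double negation]
= NOT NOT (NOT p4 OR p4)   [complement / identity]
= NOT p4 OR p4   [double negation]
= TRUE   [complement]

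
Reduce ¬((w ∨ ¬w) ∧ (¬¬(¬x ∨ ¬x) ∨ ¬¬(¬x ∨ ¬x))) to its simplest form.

¬((w ∨ ¬w) ∧ (¬¬(¬x ∨ ¬x) ∨ ¬¬(¬x ∨ ¬x)))
= ¬((w ∨ ¬w) ∧ ¬¬(¬x ∨ ¬x))   (idempotence)
= ¬¬¬(¬x ∨ ¬x)   (complement / identity)
= ¬¬(x ∧ x)   (De Morgan)
= ¬¬x   (idempotence)
= x   (double negation)

x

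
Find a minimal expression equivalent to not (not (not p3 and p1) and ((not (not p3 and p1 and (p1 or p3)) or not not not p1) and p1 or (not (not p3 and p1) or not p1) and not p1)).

not (not (not p3 and p1) and ((not (not p3 and p1 and (p1 or p3)) or not not not p1) and p1 or (not (not p3 and p1) or not p1) and not p1))
= not (not (not p3 and p1) and ((not (not p3 and p1 and (p1 or p3)) or not p1) and p1 or (not (not p3 and p1) or not p1) and not p1))   (double negation)
= not (not (not p3 and p1) and ((not (not p3 and p1) or not p1) and p1 or (not (not p3 and p1) or not p1) and not p1))   (absorption)
= not (not (not p3 and p1) and (not (not p3 and p1) or not p1))   (distribution)
= not not (not p3 and p1)   (absorption)
= not p3 and p1   (double negation)

not p3 and p1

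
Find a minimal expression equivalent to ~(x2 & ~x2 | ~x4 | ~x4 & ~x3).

x4

~(x2 & ~x2 | ~x4 | ~x4 & ~x3)
= ~(~x4 | ~x4 & ~x3)
= ~~x4
= x4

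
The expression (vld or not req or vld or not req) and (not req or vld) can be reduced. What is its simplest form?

(vld or not req or vld or not req) and (not req or vld)
= (vld or not req) and (not req or vld)   (idempotence)
= not req or vld and vld   (distribution)
= not req or vld   (idempotence)

not req or vld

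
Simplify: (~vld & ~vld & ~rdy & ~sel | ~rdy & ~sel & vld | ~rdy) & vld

(~vld & ~vld & ~rdy & ~sel | ~rdy & ~sel & vld | ~rdy) & vld
= (~vld & ~rdy & ~sel | ~rdy & ~sel & vld | ~rdy) & vld
= (~rdy & ~sel | ~rdy) & vld
= ~rdy & vld

~rdy & vld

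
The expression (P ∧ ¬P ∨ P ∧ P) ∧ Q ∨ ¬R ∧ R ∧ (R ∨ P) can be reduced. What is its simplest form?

P ∧ Q

(P ∧ ¬P ∨ P ∧ P) ∧ Q ∨ ¬R ∧ R ∧ (R ∨ P)
= (P ∧ ¬P ∨ P ∧ P) ∧ Q ∨ ¬R ∧ R
= (P ∧ ¬P ∨ P ∧ P) ∧ Q
= P ∧ Q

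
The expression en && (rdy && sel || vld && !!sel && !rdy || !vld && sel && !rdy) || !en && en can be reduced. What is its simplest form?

en && (rdy && sel || vld && !!sel && !rdy || !vld && sel && !rdy) || !en && en
= en && (rdy && sel || vld && sel && !rdy || !vld && sel && !rdy) || !en && en   [double negation]
= en && (rdy && sel || sel && !rdy) || !en && en   [distribution]
= en && sel || !en && en   [distribution]
= en && sel   [complement / identity]

en && sel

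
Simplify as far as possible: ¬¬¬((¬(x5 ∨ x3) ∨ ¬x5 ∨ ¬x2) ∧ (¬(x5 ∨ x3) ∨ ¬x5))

¬¬¬((¬(x5 ∨ x3) ∨ ¬x5 ∨ ¬x2) ∧ (¬(x5 ∨ x3) ∨ ¬x5))
= ¬((¬(x5 ∨ x3) ∨ ¬x5 ∨ ¬x2) ∧ (¬(x5 ∨ x3) ∨ ¬x5))   [double negation]
= ¬(¬(x5 ∨ x3) ∨ ¬x5)   [absorption]
= (x5 ∨ x3) ∧ x5   [De Morgan]
= x5   [absorption]

x5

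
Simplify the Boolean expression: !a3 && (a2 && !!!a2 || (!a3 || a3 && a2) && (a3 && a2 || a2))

!a3 && a2

!a3 && (a2 && !!!a2 || (!a3 || a3 && a2) && (a3 && a2 || a2))
= !a3 && (a2 && !!!a2 || a3 && a2 || !a3 && a2)   — distribution
= !a3 && (a2 && !!!a2 || a2)   — distribution
= !a3 && (a2 && !a2 || a2)   — double negation
= !a3 && a2   — complement / identity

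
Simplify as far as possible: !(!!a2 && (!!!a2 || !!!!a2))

!(!!a2 && (!!!a2 || !!!!a2))
= !(!!a2 && (!!!a2 || !!a2))   [double negation]
= !(!!a2 && (!!!a2 || a2))   [double negation]
= !(a2 && (!!!a2 || a2))   [double negation]
= !(a2 && (!a2 || a2))   [double negation]
= !a2   [complement / identity]

!a2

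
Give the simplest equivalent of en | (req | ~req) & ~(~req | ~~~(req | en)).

en | (req | ~req) & ~(~req | ~~~(req | en))
= en | (req | ~req) & req & ~~(req | en)   [De Morgan]
= en | (req | ~req) & req & (req | en)   [double negation]
= en | req & (req | en)   [complement / identity]
= en | req   [absorption]

en | req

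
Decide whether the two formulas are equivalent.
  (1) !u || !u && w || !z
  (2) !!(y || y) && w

No

E1: !u || !u && w || !z
    = !u || !z   — absorption
E2: !!(y || y) && w
    = (y || y) && w   — double negation
    = y && w   — idempotence
These differ: at u=0, w=0, y=0, z=0, E1 = 1 but E2 = 0.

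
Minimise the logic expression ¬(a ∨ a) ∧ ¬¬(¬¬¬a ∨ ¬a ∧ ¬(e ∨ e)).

¬a

¬(a ∨ a) ∧ ¬¬(¬¬¬a ∨ ¬a ∧ ¬(e ∨ e))
= ¬(a ∨ a) ∧ ¬¬(¬¬¬a ∨ ¬a ∧ ¬e)
= ¬(a ∨ a) ∧ ¬¬(¬a ∨ ¬a ∧ ¬e)
= ¬(a ∨ a) ∧ ¬¬¬a
= ¬a ∧ ¬¬¬a
= ¬a ∧ ¬a
= ¬a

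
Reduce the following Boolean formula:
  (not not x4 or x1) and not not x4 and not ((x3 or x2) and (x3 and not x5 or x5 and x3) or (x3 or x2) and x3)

(not not x4 or x1) and not not x4 and not ((x3 or x2) and (x3 and not x5 or x5 and x3) or (x3 or x2) and x3)
= (not not x4 or x1) and not not x4 and not ((x3 or x2) and x3 or (x3 or x2) and x3)
= not not x4 and not ((x3 or x2) and x3 or (x3 or x2) and x3)
= not not x4 and not ((x3 or x2) and x3)
= not not x4 and not x3
= x4 and not x3

x4 and not x3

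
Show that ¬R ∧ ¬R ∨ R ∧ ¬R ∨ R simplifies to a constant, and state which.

¬R ∧ ¬R ∨ R ∧ ¬R ∨ R
= ¬R ∨ R   [distribution]
= True   [complement]

True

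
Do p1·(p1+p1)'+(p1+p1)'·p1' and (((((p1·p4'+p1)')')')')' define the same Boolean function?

E1: p1·(p1+p1)'+(p1+p1)'·p1'
    = (p1+p1)'
    = p1'
E2: (((((p1·p4'+p1)')')')')'
    = (((p1·p4'+p1)')')'
    = (p1·p4'+p1)'
    = p1'
Both reduce to p1', so they are equivalent.

Yes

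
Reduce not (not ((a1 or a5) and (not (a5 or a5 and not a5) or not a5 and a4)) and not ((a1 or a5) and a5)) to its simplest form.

not (not ((a1 or a5) and (not (a5 or a5 and not a5) or not a5 and a4)) and not ((a1 or a5) and a5))
= not (not ((a1 or a5) and (not a5 or not a5 and a4)) and not ((a1 or a5) and a5))
= (a1 or a5) and (not a5 or not a5 and a4) or (a1 or a5) and a5
= (a1 or a5) and not a5 or (a1 or a5) and a5
= a1 or a5

a1 or a5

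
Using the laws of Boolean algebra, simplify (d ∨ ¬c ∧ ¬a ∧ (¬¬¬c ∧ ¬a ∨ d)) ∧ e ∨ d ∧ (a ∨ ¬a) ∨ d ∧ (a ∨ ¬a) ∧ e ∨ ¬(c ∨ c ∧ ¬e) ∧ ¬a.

d ∨ ¬c ∧ ¬a

(d ∨ ¬c ∧ ¬a ∧ (¬¬¬c ∧ ¬a ∨ d)) ∧ e ∨ d ∧ (a ∨ ¬a) ∨ d ∧ (a ∨ ¬a) ∧ e ∨ ¬(c ∨ c ∧ ¬e) ∧ ¬a
= (d ∨ ¬c ∧ ¬a ∧ (¬¬¬c ∧ ¬a ∨ d)) ∧ e ∨ d ∧ (a ∨ ¬a) ∨ d ∧ (a ∨ ¬a) ∧ e ∨ ¬c ∧ ¬a
= (d ∨ ¬c ∧ ¬a ∧ (¬c ∧ ¬a ∨ d)) ∧ e ∨ d ∧ (a ∨ ¬a) ∨ d ∧ (a ∨ ¬a) ∧ e ∨ ¬c ∧ ¬a
= (d ∨ ¬c ∧ ¬a ∧ (¬c ∧ ¬a ∨ d)) ∧ e ∨ d ∧ (a ∨ ¬a) ∨ ¬c ∧ ¬a
= (d ∨ ¬c ∧ ¬a) ∧ e ∨ d ∧ (a ∨ ¬a) ∨ ¬c ∧ ¬a
= (d ∨ ¬c ∧ ¬a) ∧ e ∨ d ∨ ¬c ∧ ¬a
= d ∨ ¬c ∧ ¬a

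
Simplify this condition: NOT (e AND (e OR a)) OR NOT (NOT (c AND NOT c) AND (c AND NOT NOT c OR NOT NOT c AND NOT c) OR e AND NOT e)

NOT e OR NOT c

NOT (e AND (e OR a)) OR NOT (NOT (c AND NOT c) AND (c AND NOT NOT c OR NOT NOT c AND NOT c) OR e AND NOT e)
= NOT (e AND (e OR a)) OR NOT (NOT (c AND NOT c) AND NOT NOT c OR e AND NOT e)   (distribution)
= NOT e OR NOT (NOT (c AND NOT c) AND NOT NOT c OR e AND NOT e)   (absorption)
= NOT e OR NOT (NOT (c AND NOT c) AND NOT NOT c)   (complement / identity)
= NOT e OR c AND NOT c OR NOT c   (De Morgan)
= NOT e OR NOT c   (complement / identity)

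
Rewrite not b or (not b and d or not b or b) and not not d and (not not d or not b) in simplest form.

not b or (not b and d or not b or b) and not not d and (not not d or not b)
= not b or (not b or b) and not not d and (not not d or not b)   (absorption)
= not b or not not d and (not not d or not b)   (complement / identity)
= not b or not not d   (absorption)
= not b or d   (double negation)

not b or d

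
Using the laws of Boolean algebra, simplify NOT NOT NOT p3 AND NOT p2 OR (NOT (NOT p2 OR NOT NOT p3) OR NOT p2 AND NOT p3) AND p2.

NOT p3

NOT NOT NOT p3 AND NOT p2 OR (NOT (NOT p2 OR NOT NOT p3) OR NOT p2 AND NOT p3) AND p2
= NOT p3 AND NOT p2 OR (NOT (NOT p2 OR NOT NOT p3) OR NOT p2 AND NOT p3) AND p2   (double negation)
= NOT p3 AND NOT p2 OR (p2 AND NOT p3 OR NOT p2 AND NOT p3) AND p2   (De Morgan)
= NOT p3 AND NOT p2 OR NOT p3 AND p2   (distribution)
= NOT p3   (distribution)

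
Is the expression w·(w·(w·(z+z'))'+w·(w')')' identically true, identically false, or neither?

identically false

w·(w·(w·(z+z'))'+w·(w')')'
= w·(w·(w·(z+z'))'+w·w)'   [double negation]
= w·(w·w'+w·w)'   [complement / identity]
= w·w'   [distribution]
= 0   [complement]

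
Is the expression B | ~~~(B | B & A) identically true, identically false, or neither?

identically true

B | ~~~(B | B & A)
= B | ~(B | B & A)   [double negation]
= B | ~B   [absorption]
= 1   [complement]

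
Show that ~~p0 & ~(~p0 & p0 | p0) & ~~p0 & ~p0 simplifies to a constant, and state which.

~~p0 & ~(~p0 & p0 | p0) & ~~p0 & ~p0
= ~~p0 & ~(~p0 & p0 | p0) & p0 & ~p0
= ~~p0 & ~p0 & p0 & ~p0
= p0 & ~p0 & p0 & ~p0
= p0 & ~p0
= 0

0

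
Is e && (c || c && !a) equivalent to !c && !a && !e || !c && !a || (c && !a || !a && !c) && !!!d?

No

E1: e && (c || c && !a)
    = e && c   — absorption
E2: !c && !a && !e || !c && !a || (c && !a || !a && !c) && !!!d
    = !c && !a && !e || !c && !a || !a && !!!d   — distribution
    = !c && !a || !a && !!!d   — absorption
    = !a && (!c || !!!d)   — distribution
    = !a && (!c || !d)   — double negation
These differ: at a=0, c=0, d=0, e=0, E1 = 0 but E2 = 1.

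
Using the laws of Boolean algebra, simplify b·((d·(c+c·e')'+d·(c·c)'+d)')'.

b·((d·(c+c·e')'+d·(c·c)'+d)')'
= b·((d·(c+c·e')'+d·c'+d)')'
= b·((d·c'+d·c'+d)')'
= b·((d·c'+d)')'
= b·(d')'
= b·d

b·d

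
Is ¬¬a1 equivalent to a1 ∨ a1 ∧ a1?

E1: ¬¬a1
    = a1   — double negation
E2: a1 ∨ a1 ∧ a1
    = a1 ∨ a1   — idempotence
    = a1   — idempotence
Both reduce to a1, so they are equivalent.

Yes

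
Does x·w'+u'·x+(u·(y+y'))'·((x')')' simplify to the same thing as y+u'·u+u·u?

E1: x·w'+u'·x+(u·(y+y'))'·((x')')'
    = x·w'+u'·x+(u·(y+y'))'·x'
    = x·w'+u'·x+u'·x'
    = x·w'+u'
E2: y+u'·u+u·u
    = y+u
These differ: at u=1, w=1, x=1, y=1, E1 = 0 but E2 = 1.

No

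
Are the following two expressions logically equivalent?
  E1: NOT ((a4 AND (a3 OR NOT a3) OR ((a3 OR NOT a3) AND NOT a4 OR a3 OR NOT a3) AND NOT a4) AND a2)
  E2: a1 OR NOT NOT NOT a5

No

E1: NOT ((a4 AND (a3 OR NOT a3) OR ((a3 OR NOT a3) AND NOT a4 OR a3 OR NOT a3) AND NOT a4) AND a2)
    = NOT ((a4 AND (a3 OR NOT a3) OR (a3 OR NOT a3) AND NOT a4) AND a2)   [absorption]
    = NOT ((a3 OR NOT a3) AND a2)   [distribution]
    = NOT a2   [complement / identity]
E2: a1 OR NOT NOT NOT a5
    = a1 OR NOT a5   [double negation]
These differ: at a1=0, a2=0, a3=0, a4=0, a5=1, E1 = 1 but E2 = 0.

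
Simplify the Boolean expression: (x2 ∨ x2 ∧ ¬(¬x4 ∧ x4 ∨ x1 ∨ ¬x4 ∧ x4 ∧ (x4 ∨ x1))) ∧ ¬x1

x2 ∧ ¬x1

(x2 ∨ x2 ∧ ¬(¬x4 ∧ x4 ∨ x1 ∨ ¬x4 ∧ x4 ∧ (x4 ∨ x1))) ∧ ¬x1
= (x2 ∨ x2 ∧ ¬(x1 ∨ ¬x4 ∧ x4 ∧ (x4 ∨ x1))) ∧ ¬x1   (complement / identity)
= (x2 ∨ x2 ∧ ¬(x1 ∨ ¬x4 ∧ x4)) ∧ ¬x1   (absorption)
= (x2 ∨ x2 ∧ ¬x1) ∧ ¬x1   (complement / identity)
= x2 ∧ ¬x1   (absorption)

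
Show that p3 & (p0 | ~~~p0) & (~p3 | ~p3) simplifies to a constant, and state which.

0

p3 & (p0 | ~~~p0) & (~p3 | ~p3)
= p3 & (p0 | ~~~p0) & ~p3   [idempotence]
= p3 & (p0 | ~p0) & ~p3   [double negation]
= p3 & ~p3   [complement / identity]
= 0   [complement]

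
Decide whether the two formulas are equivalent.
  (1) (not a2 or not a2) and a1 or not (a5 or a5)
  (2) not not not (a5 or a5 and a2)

E1: (not a2 or not a2) and a1 or not (a5 or a5)
    = (not a2 or not a2) and a1 or not a5   — idempotence
    = not a2 and a1 or not a5   — idempotence
E2: not not not (a5 or a5 and a2)
    = not (a5 or a5 and a2)   — double negation
    = not a5   — absorption
These differ: at a1=1, a2=0, a5=1, E1 = 1 but E2 = 0.

No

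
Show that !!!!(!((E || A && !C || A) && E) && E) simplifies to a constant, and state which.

false

!!!!(!((E || A && !C || A) && E) && E)
= !!!!(!((E || A) && E) && E)   [absorption]
= !!(!((E || A) && E) && E)   [double negation]
= !((E || A) && E) && E   [double negation]
= !E && E   [absorption]
= false   [complement]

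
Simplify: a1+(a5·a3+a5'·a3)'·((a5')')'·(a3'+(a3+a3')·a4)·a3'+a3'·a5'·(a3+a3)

a1+(a5·a3+a5'·a3)'·((a5')')'·(a3'+(a3+a3')·a4)·a3'+a3'·a5'·(a3+a3)
= a1+a3'·((a5')')'·(a3'+(a3+a3')·a4)·a3'+a3'·a5'·(a3+a3)   [distribution]
= a1+a3'·((a5')')'·(a3'+a4)·a3'+a3'·a5'·(a3+a3)   [complement / identity]
= a1+a3'·((a5')')'·a3'+a3'·a5'·(a3+a3)   [absorption]
= a1+a3'·a5'·a3'+a3'·a5'·(a3+a3)   [double negation]
= a1+a3'·a5'·a3'+a3'·a5'·a3   [idempotence]
= a1+a3'·a5'   [distribution]

a1+a3'·a5'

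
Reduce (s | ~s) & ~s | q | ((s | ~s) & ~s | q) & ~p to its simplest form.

(s | ~s) & ~s | q | ((s | ~s) & ~s | q) & ~p
= (s | ~s) & ~s | q
= ~s | q

~s | q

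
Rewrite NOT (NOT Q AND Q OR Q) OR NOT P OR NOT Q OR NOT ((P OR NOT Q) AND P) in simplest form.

NOT Q OR NOT P

NOT (NOT Q AND Q OR Q) OR NOT P OR NOT Q OR NOT ((P OR NOT Q) AND P)
= NOT (NOT Q AND Q OR Q) OR NOT P OR NOT Q OR NOT P   [absorption]
= NOT Q OR NOT P OR NOT Q OR NOT P   [complement / identity]
= NOT Q OR NOT P   [idempotence]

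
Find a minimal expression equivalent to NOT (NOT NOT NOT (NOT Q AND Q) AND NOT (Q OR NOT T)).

Q OR NOT T

NOT (NOT NOT NOT (NOT Q AND Q) AND NOT (Q OR NOT T))
= NOT NOT (NOT Q AND Q) OR Q OR NOT T   (De Morgan)
= NOT Q AND Q OR Q OR NOT T   (double negation)
= Q OR NOT T   (complement / identity)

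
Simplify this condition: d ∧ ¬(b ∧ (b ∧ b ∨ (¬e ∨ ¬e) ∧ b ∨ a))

d ∧ ¬(b ∧ (b ∧ b ∨ (¬e ∨ ¬e) ∧ b ∨ a))
= d ∧ ¬(b ∧ (b ∧ b ∨ ¬e ∧ b ∨ a))   [idempotence]
= d ∧ ¬(b ∧ (b ∧ (b ∨ ¬e) ∨ a))   [distribution]
= d ∧ ¬(b ∧ (b ∨ a))   [absorption]
= d ∧ ¬b   [absorption]

d ∧ ¬b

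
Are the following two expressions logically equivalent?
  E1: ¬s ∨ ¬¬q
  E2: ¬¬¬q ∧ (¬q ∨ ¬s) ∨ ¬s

No

E1: ¬s ∨ ¬¬q
    = ¬s ∨ q   — double negation
E2: ¬¬¬q ∧ (¬q ∨ ¬s) ∨ ¬s
    = ¬q ∧ (¬q ∨ ¬s) ∨ ¬s   — double negation
    = ¬q ∨ ¬s   — absorption
These differ: at q=0, s=1, E1 = 0 but E2 = 1.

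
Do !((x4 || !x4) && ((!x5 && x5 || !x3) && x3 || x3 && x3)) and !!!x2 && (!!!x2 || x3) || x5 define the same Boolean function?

No

E1: !((x4 || !x4) && ((!x5 && x5 || !x3) && x3 || x3 && x3))
    = !((x4 || !x4) && (!x3 && x3 || x3 && x3))
    = !((x4 || !x4) && x3)
    = !x3
E2: !!!x2 && (!!!x2 || x3) || x5
    = !x2 && (!!!x2 || x3) || x5
    = !x2 && (!x2 || x3) || x5
    = !x2 || x5
These differ: at x2=1, x3=0, x4=0, x5=0, E1 = 1 but E2 = 0.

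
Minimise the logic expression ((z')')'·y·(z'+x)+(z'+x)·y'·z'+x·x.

((z')')'·y·(z'+x)+(z'+x)·y'·z'+x·x
= z'·y·(z'+x)+(z'+x)·y'·z'+x·x   [double negation]
= (z'·y+y'·z')·(z'+x)+x·x   [distribution]
= z'·(z'+x)+x·x   [distribution]
= z'+x·x   [absorption]
= z'+x   [idempotence]

z'+x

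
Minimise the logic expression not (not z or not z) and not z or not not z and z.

z

not (not z or not z) and not z or not not z and z
= not not z and not z or not not z and z   — idempotence
= not not z   — distribution
= z   — double negation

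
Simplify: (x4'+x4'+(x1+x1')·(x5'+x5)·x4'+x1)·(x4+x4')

x4'+x1

(x4'+x4'+(x1+x1')·(x5'+x5)·x4'+x1)·(x4+x4')
= (x4'+(x1+x1')·(x5'+x5)·x4'+x1)·(x4+x4')   (idempotence)
= (x4'+(x5'+x5)·x4'+x1)·(x4+x4')   (complement / identity)
= (x4'+x4'+x1)·(x4+x4')   (complement / identity)
= x4'+x4'+x1   (complement / identity)
= x4'+x1   (idempotence)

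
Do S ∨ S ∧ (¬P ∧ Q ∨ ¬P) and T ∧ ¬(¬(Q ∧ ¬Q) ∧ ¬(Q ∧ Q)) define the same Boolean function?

No

E1: S ∨ S ∧ (¬P ∧ Q ∨ ¬P)
    = S ∨ S ∧ ¬P
    = S
E2: T ∧ ¬(¬(Q ∧ ¬Q) ∧ ¬(Q ∧ Q))
    = T ∧ (Q ∧ ¬Q ∨ Q ∧ Q)
    = T ∧ Q
These differ: at P=0, Q=1, S=1, T=0, E1 = 1 but E2 = 0.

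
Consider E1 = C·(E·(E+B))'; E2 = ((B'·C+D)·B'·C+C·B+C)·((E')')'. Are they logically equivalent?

E1: C·(E·(E+B))'
    = C·E'   [absorption]
E2: ((B'·C+D)·B'·C+C·B+C)·((E')')'
    = (B'·C+C·B+C)·((E')')'   [absorption]
    = (B'·C+C·B+C)·E'   [double negation]
    = (C+C)·E'   [distribution]
    = C·E'   [idempotence]
Both reduce to C·E', so they are equivalent.

Yes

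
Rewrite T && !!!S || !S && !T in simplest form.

T && !!!S || !S && !T
= T && !S || !S && !T   (double negation)
= !S   (distribution)

!S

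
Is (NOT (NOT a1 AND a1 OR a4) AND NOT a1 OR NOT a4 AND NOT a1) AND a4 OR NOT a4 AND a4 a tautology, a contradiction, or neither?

(NOT (NOT a1 AND a1 OR a4) AND NOT a1 OR NOT a4 AND NOT a1) AND a4 OR NOT a4 AND a4
= (NOT a4 AND NOT a1 OR NOT a4 AND NOT a1) AND a4 OR NOT a4 AND a4   [complement / identity]
= NOT a4 AND NOT a1 AND a4 OR NOT a4 AND a4   [idempotence]
= a4 AND (NOT a4 AND NOT a1 OR NOT a4)   [distribution]
= a4 AND NOT a4   [absorption]
= FALSE   [complement]

contradiction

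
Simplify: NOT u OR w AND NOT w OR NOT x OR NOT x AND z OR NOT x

NOT u OR w AND NOT w OR NOT x OR NOT x AND z OR NOT x
= NOT u OR NOT x OR NOT x AND z OR NOT x   (complement / identity)
= NOT u OR NOT x OR NOT x   (absorption)
= NOT u OR NOT x   (idempotence)

NOT u OR NOT x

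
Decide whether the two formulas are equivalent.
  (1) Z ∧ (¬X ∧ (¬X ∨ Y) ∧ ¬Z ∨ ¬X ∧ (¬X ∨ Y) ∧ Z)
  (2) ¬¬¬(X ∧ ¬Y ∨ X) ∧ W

No

E1: Z ∧ (¬X ∧ (¬X ∨ Y) ∧ ¬Z ∨ ¬X ∧ (¬X ∨ Y) ∧ Z)
    = Z ∧ ¬X ∧ (¬X ∨ Y)   (distribution)
    = Z ∧ ¬X   (absorption)
E2: ¬¬¬(X ∧ ¬Y ∨ X) ∧ W
    = ¬(X ∧ ¬Y ∨ X) ∧ W   (double negation)
    = ¬X ∧ W   (absorption)
These differ: at W=1, X=0, Y=1, Z=0, E1 = 0 but E2 = 1.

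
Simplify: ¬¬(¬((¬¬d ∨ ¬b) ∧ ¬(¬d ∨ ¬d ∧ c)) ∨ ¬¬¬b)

¬¬(¬((¬¬d ∨ ¬b) ∧ ¬(¬d ∨ ¬d ∧ c)) ∨ ¬¬¬b)
= ¬¬(¬((¬¬d ∨ ¬b) ∧ ¬¬d) ∨ ¬¬¬b)   — absorption
= ¬¬(¬¬¬d ∨ ¬¬¬b)   — absorption
= ¬(¬¬d ∧ ¬¬b)   — De Morgan
= ¬d ∨ ¬b   — De Morgan

¬d ∨ ¬b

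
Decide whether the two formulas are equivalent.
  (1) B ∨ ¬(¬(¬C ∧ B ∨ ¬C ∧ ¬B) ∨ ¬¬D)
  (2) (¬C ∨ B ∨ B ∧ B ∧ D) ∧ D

No

E1: B ∨ ¬(¬(¬C ∧ B ∨ ¬C ∧ ¬B) ∨ ¬¬D)
    = B ∨ (¬C ∧ B ∨ ¬C ∧ ¬B) ∧ ¬D   (De Morgan)
    = B ∨ ¬C ∧ ¬D   (distribution)
E2: (¬C ∨ B ∨ B ∧ B ∧ D) ∧ D
    = (¬C ∨ B ∨ B ∧ D) ∧ D   (idempotence)
    = (¬C ∨ B) ∧ D   (absorption)
These differ: at B=1, C=0, D=0, E1 = 1 but E2 = 0.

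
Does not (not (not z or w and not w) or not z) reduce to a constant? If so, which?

not (not (not z or w and not w) or not z)
= not (not not z or not z)   [complement / identity]
= not z and z   [De Morgan]
= False   [complement]

yes, False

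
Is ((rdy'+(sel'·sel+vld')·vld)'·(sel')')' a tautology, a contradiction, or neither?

neither

((rdy'+(sel'·sel+vld')·vld)'·(sel')')'
= rdy'+(sel'·sel+vld')·vld+sel'   [De Morgan]
= rdy'+vld'·vld+sel'   [complement / identity]
= rdy'+sel'   [complement / identity]
This depends on rdy, sel, so it is not a constant.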